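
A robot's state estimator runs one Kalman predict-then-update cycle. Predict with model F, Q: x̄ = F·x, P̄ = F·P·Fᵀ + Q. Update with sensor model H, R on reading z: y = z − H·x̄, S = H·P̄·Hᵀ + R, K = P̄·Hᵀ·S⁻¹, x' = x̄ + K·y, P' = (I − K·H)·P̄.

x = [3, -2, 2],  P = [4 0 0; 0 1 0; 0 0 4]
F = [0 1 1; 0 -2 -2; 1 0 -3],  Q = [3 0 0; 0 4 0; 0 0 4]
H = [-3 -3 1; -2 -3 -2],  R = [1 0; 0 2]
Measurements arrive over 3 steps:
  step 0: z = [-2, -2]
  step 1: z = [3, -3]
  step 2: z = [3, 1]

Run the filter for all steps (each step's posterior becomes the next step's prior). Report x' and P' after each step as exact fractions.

step 0: x' = [-15956/18919, 26818/18919, -5701/18919], P' = [72506/18919 -64282/18919 22228/18919; -64282/18919 58380/18919 -19688/18919; 22228/18919 -19688/18919 13012/18919]
step 1: x' = [3233619/6930296, -1305717/1732574, 1792324/866287], P' = [204010701/55442368 -45199779/13860592 7731237/6930296; -45199779/13860592 10268605/3465148 -1711779/1732574; 7731237/6930296 -1711779/1732574 567495/866287]
step 2: x' = [-138953511799/159402693053, -300496972/159402693053, 17050701213/159402693053], P' = [578302824697/159402693053 -512412357764/159402693053 175057011751/159402693053; -512412357764/159402693053 465727610964/159402693053 -155006280068/159402693053; 175057011751/159402693053 -155006280068/159402693053 103469299080/159402693053]

step 0: x̄ = F·x = [0, 0, -3]
step 0: P̄ = F·P·Fᵀ + Q = [8 -10 -12; -10 24 24; -12 24 44]
step 0: y = z − H·x̄ = [1, -8]
step 0: S = H·P̄·Hᵀ + R = [81 50; 50 498]
step 0: K = P̄·Hᵀ·S⁻¹ = [-2444/18919 1689/18919; -1982/18919 -3600/18919; 5392/18919 -5708/18919]
step 0: x' = x̄ + K·y = [-15956/18919, 26818/18919, -5701/18919]
step 0: P' = (I − K·H)·P̄ = [72506/18919 -64282/18919 22228/18919; -64282/18919 58380/18919 -19688/18919; 22228/18919 -19688/18919 13012/18919]
step 1: x̄ = F·x = [21117/18919, -42234/18919, 1147/18919]
step 1: P̄ = F·P·Fᵀ + Q = [88773/18919 -64032/18919 -22026/18919; -64032/18919 203740/18919 44052/18919; -22026/18919 44052/18919 131922/18919]
step 1: y = z − H·x̄ = [-7741/18919, -138931/18919]
step 1: S = H·P̄·Hᵀ + R = [1498726/18919 1186026/18919; 1186026/18919 2338310/18919]
step 1: K = P̄·Hᵀ·S⁻¹ = [-7784859/55442368 5338077/55442368; -1318155/13860592 -2717619/13860592; 1887597/6930296 -2000523/6930296]
step 1: x' = x̄ + K·y = [3233619/6930296, -1305717/1732574, 1792324/866287]
step 1: P' = (I − K·H)·P̄ = [204010701/55442368 -45199779/13860592 7731237/6930296; -45199779/13860592 10268605/3465148 -1711779/1732574; 7731237/6930296 -1711779/1732574 567495/866287]
step 2: x̄ = F·x = [2278931/1732574, -2278931/866287, -39782157/6930296]
step 2: P̄ = F·P·Fᵀ + Q = [16086913/3465148 -5691469/1732574 -15894369/13860592; -5691469/1732574 9156617/866287 15894369/6930296; -15894369/13860592 15894369/6930296 381557917/55442368]
step 2: y = z − H·x̄ = [33225873/6930296, -54548457/3465148]
step 2: S = H·P̄·Hᵀ + R = [4367976149/55442368 1725344519/27721184; 1725344519/27721184 1693151437/13860592]
step 2: K = P̄·Hᵀ·S⁻¹ = [-22614389048/159402693053 15258700198/159402693053; -14952039668/159402693053 -31172778614/159402693053; 43317104031/159402693053 -46016890729/159402693053]
step 2: x' = x̄ + K·y = [-138953511799/159402693053, -300496972/159402693053, 17050701213/159402693053]
step 2: P' = (I − K·H)·P̄ = [578302824697/159402693053 -512412357764/159402693053 175057011751/159402693053; -512412357764/159402693053 465727610964/159402693053 -155006280068/159402693053; 175057011751/159402693053 -155006280068/159402693053 103469299080/159402693053]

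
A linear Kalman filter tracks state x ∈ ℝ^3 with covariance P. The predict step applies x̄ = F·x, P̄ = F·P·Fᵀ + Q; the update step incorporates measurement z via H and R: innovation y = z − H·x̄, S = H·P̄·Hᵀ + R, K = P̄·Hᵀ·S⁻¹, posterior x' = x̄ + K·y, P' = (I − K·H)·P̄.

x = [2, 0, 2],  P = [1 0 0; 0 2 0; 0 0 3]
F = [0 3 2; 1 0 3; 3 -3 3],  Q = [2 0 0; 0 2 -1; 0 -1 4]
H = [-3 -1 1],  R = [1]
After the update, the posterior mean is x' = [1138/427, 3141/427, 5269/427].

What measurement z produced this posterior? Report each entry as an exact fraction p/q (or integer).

z = [-3]

x̄ = F·x = [4, 8, 12]
P̄ = F·P·Fᵀ + Q = [32 18 0; 18 30 29; 0 29 58]
S = H·P̄·Hᵀ + R = [427]
K = P̄·Hᵀ·S⁻¹ = [-114/427; -55/427; 29/427]
x' − x̄ = [-570/427, -275/427, 145/427] = K·y
y = (KᵀK)⁻¹·Kᵀ·(x' − x̄) = [5]
z = y + H·x̄ = [5] + [-8] = [-3]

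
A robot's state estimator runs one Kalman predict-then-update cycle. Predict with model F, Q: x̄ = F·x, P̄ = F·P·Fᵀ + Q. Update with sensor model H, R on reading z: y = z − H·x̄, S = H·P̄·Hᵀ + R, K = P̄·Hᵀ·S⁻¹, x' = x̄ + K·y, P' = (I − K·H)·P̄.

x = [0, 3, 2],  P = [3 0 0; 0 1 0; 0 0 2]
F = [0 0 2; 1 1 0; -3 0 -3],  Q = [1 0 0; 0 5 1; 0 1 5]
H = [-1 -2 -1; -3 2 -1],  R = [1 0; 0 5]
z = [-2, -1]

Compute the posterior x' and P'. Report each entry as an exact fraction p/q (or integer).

x' = [22085/5231, 12447/5231, -36260/5231]
P' = [37521/5231 17964/5231 -73740/5231; 17964/5231 10479/5231 -37784/5231; -73740/5231 -37784/5231 152422/5231]

x̄ = F·x = [4, 3, -6]
P̄ = F·P·Fᵀ + Q = [9 0 -12; 0 9 -8; -12 -8 50]
y = z − H·x̄ = [2, -1]
S = H·P̄·Hᵀ + R = [40 -7; -7 132]
K = P̄·Hᵀ·S⁻¹ = [291/5231 -579/5231; -1138/5231 970/5231; -3114/5231 -1354/5231]
x' = x̄ + K·y = [22085/5231, 12447/5231, -36260/5231]
P' = (I − K·H)·P̄ = [37521/5231 17964/5231 -73740/5231; 17964/5231 10479/5231 -37784/5231; -73740/5231 -37784/5231 152422/5231]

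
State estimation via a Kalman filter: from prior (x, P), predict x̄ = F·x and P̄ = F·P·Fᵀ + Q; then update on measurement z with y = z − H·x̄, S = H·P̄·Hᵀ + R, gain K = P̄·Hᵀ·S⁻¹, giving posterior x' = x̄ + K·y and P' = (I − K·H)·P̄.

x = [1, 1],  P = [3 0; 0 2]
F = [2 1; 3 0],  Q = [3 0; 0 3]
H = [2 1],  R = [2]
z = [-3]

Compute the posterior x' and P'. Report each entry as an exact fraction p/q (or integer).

x' = [-27/43, -69/43]
P' = [55/43 -84/43; -84/43 201/43]

x̄ = F·x = [3, 3]
P̄ = F·P·Fᵀ + Q = [17 18; 18 30]
y = z − H·x̄ = [-12]
S = H·P̄·Hᵀ + R = [172]
K = P̄·Hᵀ·S⁻¹ = [13/43; 33/86]
x' = x̄ + K·y = [-27/43, -69/43]
P' = (I − K·H)·P̄ = [55/43 -84/43; -84/43 201/43]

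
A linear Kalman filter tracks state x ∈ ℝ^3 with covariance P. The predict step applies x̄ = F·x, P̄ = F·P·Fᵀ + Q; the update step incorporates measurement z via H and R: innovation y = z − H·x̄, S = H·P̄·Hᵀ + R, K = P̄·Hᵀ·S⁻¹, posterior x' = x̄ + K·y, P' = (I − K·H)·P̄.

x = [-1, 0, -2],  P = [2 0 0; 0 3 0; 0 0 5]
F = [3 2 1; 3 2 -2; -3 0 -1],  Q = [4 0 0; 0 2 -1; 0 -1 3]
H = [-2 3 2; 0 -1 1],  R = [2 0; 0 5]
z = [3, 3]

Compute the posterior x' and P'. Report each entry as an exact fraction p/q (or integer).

x' = [-103619/56437, -76703/56437, 98138/56437]
P' = [592205/56437 285964/56437 155634/56437; 285964/56437 181446/56437 22046/56437; 155634/56437 22046/56437 130681/56437]

x̄ = F·x = [-5, 1, 5]
P̄ = F·P·Fᵀ + Q = [39 20 -23; 20 52 -9; -23 -9 26]
y = z − H·x̄ = [-20, -1]
S = H·P̄·Hᵀ + R = [566 -27; -27 101]
K = P̄·Hᵀ·S⁻¹ = [-7625/56437 -26066/56437; 8251/56437 -31880/56437; 8116/56437 21727/56437]
x' = x̄ + K·y = [-103619/56437, -76703/56437, 98138/56437]
P' = (I − K·H)·P̄ = [592205/56437 285964/56437 155634/56437; 285964/56437 181446/56437 22046/56437; 155634/56437 22046/56437 130681/56437]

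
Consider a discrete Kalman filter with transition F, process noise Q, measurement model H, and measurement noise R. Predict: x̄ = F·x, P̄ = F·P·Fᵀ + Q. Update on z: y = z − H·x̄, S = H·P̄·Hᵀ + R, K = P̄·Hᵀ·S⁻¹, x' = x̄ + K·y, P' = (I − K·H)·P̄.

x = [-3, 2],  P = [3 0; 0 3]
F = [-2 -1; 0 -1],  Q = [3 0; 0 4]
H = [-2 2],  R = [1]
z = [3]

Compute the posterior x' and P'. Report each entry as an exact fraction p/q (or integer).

x̄ = F·x = [4, -2]
P̄ = F·P·Fᵀ + Q = [18 3; 3 7]
y = z − H·x̄ = [15]
S = H·P̄·Hᵀ + R = [77]
K = P̄·Hᵀ·S⁻¹ = [-30/77; 8/77]
x' = x̄ + K·y = [-142/77, -34/77]
P' = (I − K·H)·P̄ = [486/77 471/77; 471/77 475/77]

x' = [-142/77, -34/77]
P' = [486/77 471/77; 471/77 475/77]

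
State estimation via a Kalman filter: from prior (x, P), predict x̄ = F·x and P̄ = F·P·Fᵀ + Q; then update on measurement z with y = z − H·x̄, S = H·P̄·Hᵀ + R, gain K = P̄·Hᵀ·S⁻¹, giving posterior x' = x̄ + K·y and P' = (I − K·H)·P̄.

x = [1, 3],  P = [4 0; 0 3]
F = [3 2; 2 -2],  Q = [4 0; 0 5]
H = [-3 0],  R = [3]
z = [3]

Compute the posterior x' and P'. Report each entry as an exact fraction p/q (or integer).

x̄ = F·x = [9, -4]
P̄ = F·P·Fᵀ + Q = [52 12; 12 33]
y = z − H·x̄ = [30]
S = H·P̄·Hᵀ + R = [471]
K = P̄·Hᵀ·S⁻¹ = [-52/157; -12/157]
x' = x̄ + K·y = [-147/157, -988/157]
P' = (I − K·H)·P̄ = [52/157 12/157; 12/157 4749/157]

x' = [-147/157, -988/157]
P' = [52/157 12/157; 12/157 4749/157]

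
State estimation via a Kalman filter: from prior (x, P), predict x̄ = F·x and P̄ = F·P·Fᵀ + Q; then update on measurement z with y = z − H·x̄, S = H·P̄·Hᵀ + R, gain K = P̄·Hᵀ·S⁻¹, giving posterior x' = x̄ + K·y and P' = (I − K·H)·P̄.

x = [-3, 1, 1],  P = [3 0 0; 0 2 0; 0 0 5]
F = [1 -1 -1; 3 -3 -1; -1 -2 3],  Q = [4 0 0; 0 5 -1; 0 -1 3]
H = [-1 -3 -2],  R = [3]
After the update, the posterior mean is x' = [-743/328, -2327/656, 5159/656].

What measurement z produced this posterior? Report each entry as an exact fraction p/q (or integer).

z = [-3]

x̄ = F·x = [-5, -13, 4]
P̄ = F·P·Fᵀ + Q = [14 20 -14; 20 55 -13; -14 -13 59]
S = H·P̄·Hᵀ + R = [656]
K = P̄·Hᵀ·S⁻¹ = [-23/328; -159/656; -65/656]
x' − x̄ = [897/328, 6201/656, 2535/656] = K·y
y = (KᵀK)⁻¹·Kᵀ·(x' − x̄) = [-39]
z = y + H·x̄ = [-39] + [36] = [-3]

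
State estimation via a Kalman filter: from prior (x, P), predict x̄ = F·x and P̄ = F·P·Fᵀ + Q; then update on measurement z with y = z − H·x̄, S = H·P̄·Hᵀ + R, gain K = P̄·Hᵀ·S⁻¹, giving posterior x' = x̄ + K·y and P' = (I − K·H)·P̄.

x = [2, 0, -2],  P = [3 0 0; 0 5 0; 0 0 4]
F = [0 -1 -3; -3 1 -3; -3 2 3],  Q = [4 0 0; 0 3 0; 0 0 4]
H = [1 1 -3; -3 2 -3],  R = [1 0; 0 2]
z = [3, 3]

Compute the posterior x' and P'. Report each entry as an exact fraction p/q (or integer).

x' = [-38037/49054, -76854/24527, -113487/49054]
P' = [99447/24527 761591/49054 157976/24527; 761591/49054 3054043/49054 1271189/49054; 157976/24527 1271189/49054 266425/24527]

x̄ = F·x = [6, 0, -12]
P̄ = F·P·Fᵀ + Q = [45 31 -46; 31 71 1; -46 1 87]
y = z − H·x̄ = [-39, -15]
S = H·P̄·Hᵀ + R = [1232 474; 474 262]
K = P̄·Hᵀ·S⁻¹ = [12629/49054 -5339/24527; 2067/49054 4873/49054; -11409/49054 -1007/24527]
x' = x̄ + K·y = [-38037/49054, -76854/24527, -113487/49054]
P' = (I − K·H)·P̄ = [99447/24527 761591/49054 157976/24527; 761591/49054 3054043/49054 1271189/49054; 157976/24527 1271189/49054 266425/24527]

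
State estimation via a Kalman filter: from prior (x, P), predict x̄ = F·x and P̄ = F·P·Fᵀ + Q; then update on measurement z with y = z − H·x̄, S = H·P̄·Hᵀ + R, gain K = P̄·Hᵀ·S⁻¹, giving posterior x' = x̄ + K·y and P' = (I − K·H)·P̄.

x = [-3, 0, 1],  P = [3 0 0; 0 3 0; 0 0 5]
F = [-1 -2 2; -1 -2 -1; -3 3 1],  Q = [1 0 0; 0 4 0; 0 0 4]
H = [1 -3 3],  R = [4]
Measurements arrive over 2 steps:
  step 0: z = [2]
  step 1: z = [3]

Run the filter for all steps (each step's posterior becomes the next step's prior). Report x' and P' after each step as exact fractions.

step 0: x̄ = F·x = [5, 2, 10]
step 0: P̄ = F·P·Fᵀ + Q = [36 5 1; 5 24 -14; 1 -14 63]
step 0: y = z − H·x̄ = [-27]
step 0: S = H·P̄·Hᵀ + R = [1051]
step 0: K = P̄·Hᵀ·S⁻¹ = [24/1051; -109/1051; 232/1051]
step 0: x' = x̄ + K·y = [4607/1051, 5045/1051, 4246/1051]
step 0: P' = (I − K·H)·P̄ = [37260/1051 7871/1051 -4517/1051; 7871/1051 13343/1051 10574/1051; -4517/1051 10574/1051 12389/1051]
step 1: x̄ = F·x = [-6205/1051, -18943/1051, 5560/1051]
step 1: P̄ = F·P·Fᵀ + Q = [106199/1051 80707/1051 154028/1051; 80707/1051 171971/1051 -18958/1051; 154028/1051 -18958/1051 420888/1051]
step 1: y = z − H·x̄ = [-64151/1051]
step 1: S = H·P̄·Hᵀ + R = [6227304/1051]
step 1: K = P̄·Hᵀ·S⁻¹ = [9593/183156; -61510/778413; 736783/3113652]
step 1: x' = x̄ + K·y = [-1666873/183156, -10275499/778413, -28499963/3113652]
step 1: P' = (I − K·H)·P̄ = [7765039/91578 4639033/45789 6696115/91578; 4639033/45789 98569573/778413 72199706/778413; 6696115/91578 72199706/778413 106945949/1556826]

step 0: x' = [4607/1051, 5045/1051, 4246/1051], P' = [37260/1051 7871/1051 -4517/1051; 7871/1051 13343/1051 10574/1051; -4517/1051 10574/1051 12389/1051]
step 1: x' = [-1666873/183156, -10275499/778413, -28499963/3113652], P' = [7765039/91578 4639033/45789 6696115/91578; 4639033/45789 98569573/778413 72199706/778413; 6696115/91578 72199706/778413 106945949/1556826]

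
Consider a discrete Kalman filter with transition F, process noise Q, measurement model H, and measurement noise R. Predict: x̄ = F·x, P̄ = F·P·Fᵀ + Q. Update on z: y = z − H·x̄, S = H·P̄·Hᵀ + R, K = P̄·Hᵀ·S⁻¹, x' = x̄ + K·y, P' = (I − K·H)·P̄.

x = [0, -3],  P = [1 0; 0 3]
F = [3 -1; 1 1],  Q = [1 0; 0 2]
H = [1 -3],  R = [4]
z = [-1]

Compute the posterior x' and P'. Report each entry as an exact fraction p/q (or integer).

x' = [44/71, 21/71]
P' = [754/71 234/71; 234/71 102/71]

x̄ = F·x = [3, -3]
P̄ = F·P·Fᵀ + Q = [13 0; 0 6]
y = z − H·x̄ = [-13]
S = H·P̄·Hᵀ + R = [71]
K = P̄·Hᵀ·S⁻¹ = [13/71; -18/71]
x' = x̄ + K·y = [44/71, 21/71]
P' = (I − K·H)·P̄ = [754/71 234/71; 234/71 102/71]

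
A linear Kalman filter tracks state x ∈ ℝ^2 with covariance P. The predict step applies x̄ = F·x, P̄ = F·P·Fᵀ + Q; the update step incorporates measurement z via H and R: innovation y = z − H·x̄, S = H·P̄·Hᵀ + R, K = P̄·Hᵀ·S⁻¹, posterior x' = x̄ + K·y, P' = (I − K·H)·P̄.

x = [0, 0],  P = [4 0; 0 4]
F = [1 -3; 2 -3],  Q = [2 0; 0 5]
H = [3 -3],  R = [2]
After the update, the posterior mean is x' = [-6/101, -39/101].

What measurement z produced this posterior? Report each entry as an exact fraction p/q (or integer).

x̄ = F·x = [0, 0]
P̄ = F·P·Fᵀ + Q = [42 44; 44 57]
S = H·P̄·Hᵀ + R = [101]
K = P̄·Hᵀ·S⁻¹ = [-6/101; -39/101]
x' − x̄ = [-6/101, -39/101] = K·y
y = (KᵀK)⁻¹·Kᵀ·(x' − x̄) = [1]
z = y + H·x̄ = [1] + [0] = [1]

z = [1]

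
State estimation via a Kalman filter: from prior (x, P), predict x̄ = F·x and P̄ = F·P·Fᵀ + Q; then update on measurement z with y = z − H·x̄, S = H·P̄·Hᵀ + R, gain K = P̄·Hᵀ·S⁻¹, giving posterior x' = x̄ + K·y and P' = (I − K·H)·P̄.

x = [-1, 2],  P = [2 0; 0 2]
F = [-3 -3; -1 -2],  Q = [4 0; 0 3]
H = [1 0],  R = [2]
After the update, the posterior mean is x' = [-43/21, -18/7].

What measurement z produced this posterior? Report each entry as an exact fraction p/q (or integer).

z = [-2]

x̄ = F·x = [-3, -3]
P̄ = F·P·Fᵀ + Q = [40 18; 18 13]
S = H·P̄·Hᵀ + R = [42]
K = P̄·Hᵀ·S⁻¹ = [20/21; 3/7]
x' − x̄ = [20/21, 3/7] = K·y
y = (KᵀK)⁻¹·Kᵀ·(x' − x̄) = [1]
z = y + H·x̄ = [1] + [-3] = [-2]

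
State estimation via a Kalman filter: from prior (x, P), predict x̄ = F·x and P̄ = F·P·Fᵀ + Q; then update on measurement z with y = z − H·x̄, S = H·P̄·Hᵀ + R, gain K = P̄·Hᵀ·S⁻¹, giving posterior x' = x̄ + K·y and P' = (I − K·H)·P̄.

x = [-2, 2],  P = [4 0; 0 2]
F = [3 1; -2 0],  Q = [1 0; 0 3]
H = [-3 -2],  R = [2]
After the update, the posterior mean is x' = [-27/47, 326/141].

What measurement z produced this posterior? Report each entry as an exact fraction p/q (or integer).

z = [-3]

x̄ = F·x = [-4, 4]
P̄ = F·P·Fᵀ + Q = [39 -24; -24 19]
S = H·P̄·Hᵀ + R = [141]
K = P̄·Hᵀ·S⁻¹ = [-23/47; 34/141]
x' − x̄ = [161/47, -238/141] = K·y
y = (KᵀK)⁻¹·Kᵀ·(x' − x̄) = [-7]
z = y + H·x̄ = [-7] + [4] = [-3]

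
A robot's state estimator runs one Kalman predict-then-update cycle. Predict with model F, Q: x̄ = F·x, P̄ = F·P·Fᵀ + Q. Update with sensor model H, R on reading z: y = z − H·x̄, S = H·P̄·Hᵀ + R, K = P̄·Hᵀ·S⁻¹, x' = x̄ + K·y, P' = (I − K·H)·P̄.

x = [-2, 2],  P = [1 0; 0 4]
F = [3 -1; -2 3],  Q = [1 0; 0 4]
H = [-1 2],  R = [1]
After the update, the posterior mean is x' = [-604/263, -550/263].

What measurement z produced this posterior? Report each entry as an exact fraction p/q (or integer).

z = [-2]

x̄ = F·x = [-8, 10]
P̄ = F·P·Fᵀ + Q = [14 -18; -18 44]
S = H·P̄·Hᵀ + R = [263]
K = P̄·Hᵀ·S⁻¹ = [-50/263; 106/263]
x' − x̄ = [1500/263, -3180/263] = K·y
y = (KᵀK)⁻¹·Kᵀ·(x' − x̄) = [-30]
z = y + H·x̄ = [-30] + [28] = [-2]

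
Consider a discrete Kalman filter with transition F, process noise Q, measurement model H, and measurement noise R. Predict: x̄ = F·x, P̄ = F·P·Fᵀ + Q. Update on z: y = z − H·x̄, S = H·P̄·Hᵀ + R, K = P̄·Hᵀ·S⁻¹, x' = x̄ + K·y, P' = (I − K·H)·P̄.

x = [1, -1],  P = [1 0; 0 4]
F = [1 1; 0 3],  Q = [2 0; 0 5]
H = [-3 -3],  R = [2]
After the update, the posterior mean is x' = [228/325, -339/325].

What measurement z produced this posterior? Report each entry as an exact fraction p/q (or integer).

z = [1]

x̄ = F·x = [0, -3]
P̄ = F·P·Fᵀ + Q = [7 12; 12 41]
S = H·P̄·Hᵀ + R = [650]
K = P̄·Hᵀ·S⁻¹ = [-57/650; -159/650]
x' − x̄ = [228/325, 636/325] = K·y
y = (KᵀK)⁻¹·Kᵀ·(x' − x̄) = [-8]
z = y + H·x̄ = [-8] + [9] = [1]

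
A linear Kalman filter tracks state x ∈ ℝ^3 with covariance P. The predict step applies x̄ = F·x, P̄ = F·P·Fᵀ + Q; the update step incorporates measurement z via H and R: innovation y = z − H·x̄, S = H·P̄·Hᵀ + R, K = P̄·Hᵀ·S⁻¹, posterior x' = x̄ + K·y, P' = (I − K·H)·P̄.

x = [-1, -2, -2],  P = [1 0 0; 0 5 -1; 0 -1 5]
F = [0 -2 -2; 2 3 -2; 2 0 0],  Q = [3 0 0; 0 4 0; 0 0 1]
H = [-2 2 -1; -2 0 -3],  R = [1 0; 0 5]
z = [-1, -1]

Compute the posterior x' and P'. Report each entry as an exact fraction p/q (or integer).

x̄ = F·x = [8, -4, -2]
P̄ = F·P·Fᵀ + Q = [35 -8 0; -8 85 4; 0 4 5]
y = z − H·x̄ = [21, 9]
S = H·P̄·Hᵀ + R = [534 163; 163 190]
K = P̄·Hᵀ·S⁻¹ = [-4930/74891 -23362/74891; 33928/74891 -27530/74891; 3015/74891 -8499/74891]
x' = x̄ + K·y = [285340/74891, 165154/74891, -162958/74891]
P' = (I − K·H)·P̄ = [561865/74891 391580/74891 -335640/74891; 391580/74891 300959/74891 -215170/74891; -335640/74891 -215170/74891 237925/74891]

x' = [285340/74891, 165154/74891, -162958/74891]
P' = [561865/74891 391580/74891 -335640/74891; 391580/74891 300959/74891 -215170/74891; -335640/74891 -215170/74891 237925/74891]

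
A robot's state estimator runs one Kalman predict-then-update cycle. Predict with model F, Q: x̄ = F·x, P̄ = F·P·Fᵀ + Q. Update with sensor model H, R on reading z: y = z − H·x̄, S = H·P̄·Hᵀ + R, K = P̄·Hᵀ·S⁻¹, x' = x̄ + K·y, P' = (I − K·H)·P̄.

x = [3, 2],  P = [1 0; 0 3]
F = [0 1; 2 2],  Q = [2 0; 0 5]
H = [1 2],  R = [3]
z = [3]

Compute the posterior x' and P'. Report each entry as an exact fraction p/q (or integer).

x̄ = F·x = [2, 10]
P̄ = F·P·Fᵀ + Q = [5 6; 6 21]
y = z − H·x̄ = [-19]
S = H·P̄·Hᵀ + R = [116]
K = P̄·Hᵀ·S⁻¹ = [17/116; 12/29]
x' = x̄ + K·y = [-91/116, 62/29]
P' = (I − K·H)·P̄ = [291/116 -30/29; -30/29 33/29]

x' = [-91/116, 62/29]
P' = [291/116 -30/29; -30/29 33/29]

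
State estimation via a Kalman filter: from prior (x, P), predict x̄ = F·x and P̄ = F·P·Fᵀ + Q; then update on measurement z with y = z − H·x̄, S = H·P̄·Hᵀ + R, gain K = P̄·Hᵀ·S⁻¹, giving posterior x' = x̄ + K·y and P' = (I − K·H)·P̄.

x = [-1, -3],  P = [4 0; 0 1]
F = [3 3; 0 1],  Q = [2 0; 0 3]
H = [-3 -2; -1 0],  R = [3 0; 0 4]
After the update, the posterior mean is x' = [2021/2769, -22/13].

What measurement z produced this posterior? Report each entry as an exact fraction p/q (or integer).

z = [1, -1]

x̄ = F·x = [-12, -3]
P̄ = F·P·Fᵀ + Q = [47 3; 3 4]
S = H·P̄·Hᵀ + R = [478 147; 147 51]
K = P̄·Hᵀ·S⁻¹ = [-196/923 -857/2769; -2/13 5/13]
x' − x̄ = [35249/2769, 17/13] = K·y
y = (KᵀK)⁻¹·Kᵀ·(x' − x̄) = [-41, -13]
z = y + H·x̄ = [-41, -13] + [42, 12] = [1, -1]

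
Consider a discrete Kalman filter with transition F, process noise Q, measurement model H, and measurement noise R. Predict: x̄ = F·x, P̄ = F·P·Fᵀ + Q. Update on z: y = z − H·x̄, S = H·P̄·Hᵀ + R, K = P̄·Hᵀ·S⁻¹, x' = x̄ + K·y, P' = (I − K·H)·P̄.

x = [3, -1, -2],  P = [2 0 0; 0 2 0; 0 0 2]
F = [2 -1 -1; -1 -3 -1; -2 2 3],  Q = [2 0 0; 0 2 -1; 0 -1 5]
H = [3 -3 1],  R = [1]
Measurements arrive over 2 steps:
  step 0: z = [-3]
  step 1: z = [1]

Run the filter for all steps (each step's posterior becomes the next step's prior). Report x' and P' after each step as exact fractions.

step 0: x' = [627/73, 667/146, -1097/73], P' = [986/73 517/73 -1404/73; 517/73 1383/292 -1065/146; -1404/73 -1065/146 2622/73]
step 1: x' = [783097/47280, 35681/9456, -882167/23640], P' = [23869583/283680 1371223/56736 -25489153/141840; 1371223/56736 456187/56736 -1378745/28368; -25489153/141840 -1378745/28368 27870983/70920]

step 0: x̄ = F·x = [9, 2, -14]
step 0: P̄ = F·P·Fᵀ + Q = [14 4 -18; 4 24 -15; -18 -15 39]
step 0: y = z − H·x̄ = [-10]
step 0: S = H·P̄·Hᵀ + R = [292]
step 0: K = P̄·Hᵀ·S⁻¹ = [3/73; -75/292; 15/146]
step 0: x' = x̄ + K·y = [627/73, 667/146, -1097/73]
step 0: P' = (I − K·H)·P̄ = [986/73 517/73 -1404/73; 517/73 1383/292 -1065/146; -1404/73 -1065/146 2622/73]
step 1: x̄ = F·x = [4035/146, -1061/146, -3878/73]
step 1: P̄ = F·P·Fᵀ + Q = [38163/292 -6495/292 -17969/73; -6495/292 15859/292 1288/73; -17969/73 1288/73 35612/73]
step 1: y = z − H·x̄ = [-3693/73]
step 1: S = H·P̄·Hᵀ + R = [70920/73]
step 1: K = P̄·Hᵀ·S⁻¹ = [31049/141840; -6191/28368; -22159/70920]
step 1: x' = x̄ + K·y = [783097/47280, 35681/9456, -882167/23640]
step 1: P' = (I − K·H)·P̄ = [23869583/283680 1371223/56736 -25489153/141840; 1371223/56736 456187/56736 -1378745/28368; -25489153/141840 -1378745/28368 27870983/70920]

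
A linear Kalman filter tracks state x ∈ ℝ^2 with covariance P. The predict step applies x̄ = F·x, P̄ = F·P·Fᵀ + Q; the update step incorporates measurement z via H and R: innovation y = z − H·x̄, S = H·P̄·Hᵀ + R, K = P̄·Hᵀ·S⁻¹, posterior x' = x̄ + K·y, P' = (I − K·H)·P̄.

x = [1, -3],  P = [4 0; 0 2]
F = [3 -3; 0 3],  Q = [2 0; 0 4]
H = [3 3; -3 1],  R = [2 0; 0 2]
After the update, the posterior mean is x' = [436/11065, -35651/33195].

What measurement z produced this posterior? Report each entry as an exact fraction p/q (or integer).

x̄ = F·x = [12, -9]
P̄ = F·P·Fᵀ + Q = [56 -18; -18 22]
S = H·P̄·Hᵀ + R = [380 -330; -330 636]
K = P̄·Hᵀ·S⁻¹ = [927/11065 -551/2213; 2726/11065 1642/6639]
x' − x̄ = [-132344/11065, 263104/33195] = K·y
y = (KᵀK)⁻¹·Kᵀ·(x' − x̄) = [-12, 44]
z = y + H·x̄ = [-12, 44] + [9, -45] = [-3, -1]

z = [-3, -1]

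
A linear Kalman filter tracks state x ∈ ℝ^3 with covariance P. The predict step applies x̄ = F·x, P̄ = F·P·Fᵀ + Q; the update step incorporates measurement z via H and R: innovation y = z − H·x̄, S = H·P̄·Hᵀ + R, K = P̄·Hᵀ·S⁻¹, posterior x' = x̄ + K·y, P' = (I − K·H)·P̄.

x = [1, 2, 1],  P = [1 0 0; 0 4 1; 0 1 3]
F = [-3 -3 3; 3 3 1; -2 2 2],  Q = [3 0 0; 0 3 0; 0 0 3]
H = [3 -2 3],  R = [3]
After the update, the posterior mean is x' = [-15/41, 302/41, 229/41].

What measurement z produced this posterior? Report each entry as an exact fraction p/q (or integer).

z = [1]

x̄ = F·x = [-6, 10, 4]
P̄ = F·P·Fᵀ + Q = [57 -30 0; -30 57 32; 0 32 43]
S = H·P̄·Hᵀ + R = [1107]
K = P̄·Hᵀ·S⁻¹ = [77/369; -4/41; 65/1107]
x' − x̄ = [231/41, -108/41, 65/41] = K·y
y = (KᵀK)⁻¹·Kᵀ·(x' − x̄) = [27]
z = y + H·x̄ = [27] + [-26] = [1]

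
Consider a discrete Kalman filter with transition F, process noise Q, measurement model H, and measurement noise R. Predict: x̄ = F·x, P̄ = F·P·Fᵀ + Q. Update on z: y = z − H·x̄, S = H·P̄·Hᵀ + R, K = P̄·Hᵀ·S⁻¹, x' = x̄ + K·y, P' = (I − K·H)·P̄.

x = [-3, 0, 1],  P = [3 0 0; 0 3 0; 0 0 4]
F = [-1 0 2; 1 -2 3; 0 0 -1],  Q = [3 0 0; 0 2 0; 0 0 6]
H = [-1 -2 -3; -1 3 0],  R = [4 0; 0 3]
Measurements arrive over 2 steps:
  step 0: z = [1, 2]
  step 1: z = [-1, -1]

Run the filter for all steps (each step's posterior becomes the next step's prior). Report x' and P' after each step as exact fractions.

step 0: x' = [41198/9477, 57913/28431, -2195/729], P' = [46478/3159 46378/9477 -1922/243; 46378/9477 55535/28431 -2068/729; -1922/243 -2068/729 1166/243]
step 1: x' = [-147368818/122876225, -98895113/122876225, 148310191/122876225], P' = [2787551352/122876225 939732732/122876225 -1490571324/122876225; 939732732/122876225 355538162/122876225 -526977384/122876225; -1490571324/122876225 -526977384/122876225 863447388/122876225]

step 0: x̄ = F·x = [5, 0, -1]
step 0: P̄ = F·P·Fᵀ + Q = [22 21 -8; 21 53 -12; -8 -12 10]
step 0: y = z − H·x̄ = [3, 7]
step 0: S = H·P̄·Hᵀ + R = [220 -233; -233 376]
step 0: K = P̄·Hᵀ·S⁻¹ = [-1829/9477 -100/9477; -2062/28431 9157/28431; -148/729 -146/729]
step 0: x' = x̄ + K·y = [41198/9477, 57913/28431, -2195/729]
step 0: P' = (I − K·H)·P̄ = [46478/3159 46378/9477 -1922/243; 46378/9477 55535/28431 -2068/729; -1922/243 -2068/729 1166/243]
step 1: x̄ = F·x = [-32756/3159, -249047/28431, 2195/729]
step 1: P̄ = F·P·Fᵀ + Q = [24059/351 136220/3159 -1418/81; 136220/3159 987146/28431 -8864/729; -1418/81 -8864/729 2624/243]
step 1: y = z − H·x̄ = [-564514/28431, 141302/9477]
step 1: S = H·P̄·Hᵀ + R = [6543419/28431 -1193989/9477; -1193989/9477 395834/3159]
step 1: K = P̄·Hᵀ·S⁻¹ = [-48825711/122876225 10548948/122876225; -17469226/122876225 42293918/122876225; -11454018/122876225 -30120276/122876225]
step 1: x' = x̄ + K·y = [-147368818/122876225, -98895113/122876225, 148310191/122876225]
step 1: P' = (I − K·H)·P̄ = [2787551352/122876225 939732732/122876225 -1490571324/122876225; 939732732/122876225 355538162/122876225 -526977384/122876225; -1490571324/122876225 -526977384/122876225 863447388/122876225]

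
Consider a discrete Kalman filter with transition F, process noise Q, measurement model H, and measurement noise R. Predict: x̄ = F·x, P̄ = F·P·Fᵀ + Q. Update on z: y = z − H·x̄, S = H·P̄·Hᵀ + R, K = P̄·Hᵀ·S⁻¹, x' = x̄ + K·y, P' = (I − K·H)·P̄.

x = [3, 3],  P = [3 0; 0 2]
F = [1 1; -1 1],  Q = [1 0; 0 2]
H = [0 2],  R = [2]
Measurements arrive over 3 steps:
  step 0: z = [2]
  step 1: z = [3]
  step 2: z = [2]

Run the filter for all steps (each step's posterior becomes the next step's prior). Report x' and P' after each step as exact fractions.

step 0: x' = [88/15, 14/15], P' = [88/15 -1/15; -1/15 7/15]
step 1: x' = [787/269, 307/269], P' = [1062/269 -81/269; -81/269 127/269]
step 2: x' = [11252/4047, 3298/4047], P' = [12998/4047 -935/4047; -935/4047 1889/4047]

step 0: x̄ = F·x = [6, 0]
step 0: P̄ = F·P·Fᵀ + Q = [6 -1; -1 7]
step 0: y = z − H·x̄ = [2]
step 0: S = H·P̄·Hᵀ + R = [30]
step 0: K = P̄·Hᵀ·S⁻¹ = [-1/15; 7/15]
step 0: x' = x̄ + K·y = [88/15, 14/15]
step 0: P' = (I − K·H)·P̄ = [88/15 -1/15; -1/15 7/15]
step 1: x̄ = F·x = [34/5, -74/15]
step 1: P̄ = F·P·Fᵀ + Q = [36/5 -27/5; -27/5 127/15]
step 1: y = z − H·x̄ = [193/15]
step 1: S = H·P̄·Hᵀ + R = [538/15]
step 1: K = P̄·Hᵀ·S⁻¹ = [-81/269; 127/269]
step 1: x' = x̄ + K·y = [787/269, 307/269]
step 1: P' = (I − K·H)·P̄ = [1062/269 -81/269; -81/269 127/269]
step 2: x̄ = F·x = [1094/269, -480/269]
step 2: P̄ = F·P·Fᵀ + Q = [1296/269 -935/269; -935/269 1889/269]
step 2: y = z − H·x̄ = [1498/269]
step 2: S = H·P̄·Hᵀ + R = [8094/269]
step 2: K = P̄·Hᵀ·S⁻¹ = [-935/4047; 1889/4047]
step 2: x' = x̄ + K·y = [11252/4047, 3298/4047]
step 2: P' = (I − K·H)·P̄ = [12998/4047 -935/4047; -935/4047 1889/4047]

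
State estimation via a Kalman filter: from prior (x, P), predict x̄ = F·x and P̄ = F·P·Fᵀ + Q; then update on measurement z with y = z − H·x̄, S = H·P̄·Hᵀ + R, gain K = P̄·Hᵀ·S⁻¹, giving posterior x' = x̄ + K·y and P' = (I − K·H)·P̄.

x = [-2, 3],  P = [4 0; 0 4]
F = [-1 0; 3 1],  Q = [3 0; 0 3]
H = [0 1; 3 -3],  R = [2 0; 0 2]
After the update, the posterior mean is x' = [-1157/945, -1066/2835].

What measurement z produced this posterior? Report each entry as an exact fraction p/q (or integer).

z = [-2, -3]

x̄ = F·x = [2, -3]
P̄ = F·P·Fᵀ + Q = [7 -12; -12 43]
S = H·P̄·Hᵀ + R = [45 -165; -165 668]
K = P̄·Hᵀ·S⁻¹ = [463/945 13/63; 1499/2835 -22/189]
x' − x̄ = [-3047/945, 7439/2835] = K·y
y = (KᵀK)⁻¹·Kᵀ·(x' − x̄) = [1, -18]
z = y + H·x̄ = [1, -18] + [-3, 15] = [-2, -3]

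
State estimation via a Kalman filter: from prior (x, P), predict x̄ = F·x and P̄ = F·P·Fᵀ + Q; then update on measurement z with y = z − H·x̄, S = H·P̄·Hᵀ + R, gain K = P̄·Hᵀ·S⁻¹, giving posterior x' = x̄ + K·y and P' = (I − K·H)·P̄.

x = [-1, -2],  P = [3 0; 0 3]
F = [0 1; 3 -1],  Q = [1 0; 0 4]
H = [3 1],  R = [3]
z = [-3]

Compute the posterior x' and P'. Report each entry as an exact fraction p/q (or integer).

x' = [-74/55, 9/11]
P' = [139/55 -78/11; -78/11 249/11]

x̄ = F·x = [-2, -1]
P̄ = F·P·Fᵀ + Q = [4 -3; -3 34]
y = z − H·x̄ = [4]
S = H·P̄·Hᵀ + R = [55]
K = P̄·Hᵀ·S⁻¹ = [9/55; 5/11]
x' = x̄ + K·y = [-74/55, 9/11]
P' = (I − K·H)·P̄ = [139/55 -78/11; -78/11 249/11]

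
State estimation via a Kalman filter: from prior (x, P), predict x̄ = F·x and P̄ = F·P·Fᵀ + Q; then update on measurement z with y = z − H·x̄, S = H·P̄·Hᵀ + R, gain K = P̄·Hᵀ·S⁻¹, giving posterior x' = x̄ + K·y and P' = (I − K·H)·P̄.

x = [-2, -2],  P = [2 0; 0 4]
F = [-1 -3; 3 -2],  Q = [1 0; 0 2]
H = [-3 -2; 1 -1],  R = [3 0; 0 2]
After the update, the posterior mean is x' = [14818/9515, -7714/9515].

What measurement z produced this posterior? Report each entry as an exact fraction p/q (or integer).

z = [-3, 2]

x̄ = F·x = [8, -2]
P̄ = F·P·Fᵀ + Q = [39 18; 18 36]
S = H·P̄·Hᵀ + R = [714 -27; -27 41]
K = P̄·Hᵀ·S⁻¹ = [-1902/9515 3621/9515; -1884/9515 -5418/9515]
x' − x̄ = [-61302/9515, 11316/9515] = K·y
y = (KᵀK)⁻¹·Kᵀ·(x' − x̄) = [17, -8]
z = y + H·x̄ = [17, -8] + [-20, 10] = [-3, 2]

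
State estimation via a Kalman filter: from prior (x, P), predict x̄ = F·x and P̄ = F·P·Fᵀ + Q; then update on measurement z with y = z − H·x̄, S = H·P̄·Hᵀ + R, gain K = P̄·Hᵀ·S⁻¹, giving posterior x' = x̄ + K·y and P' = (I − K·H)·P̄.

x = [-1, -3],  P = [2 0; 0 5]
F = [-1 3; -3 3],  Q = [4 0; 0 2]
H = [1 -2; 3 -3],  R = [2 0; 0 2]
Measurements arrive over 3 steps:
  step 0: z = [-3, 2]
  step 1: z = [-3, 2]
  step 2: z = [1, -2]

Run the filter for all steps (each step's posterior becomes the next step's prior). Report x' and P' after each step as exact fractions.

step 0: x̄ = F·x = [-8, -6]
step 0: P̄ = F·P·Fᵀ + Q = [51 51; 51 65]
step 0: y = z − H·x̄ = [-7, 8]
step 0: S = H·P̄·Hᵀ + R = [109 84; 84 128]
step 0: K = P̄·Hᵀ·S⁻¹ = [-408/431 1071/1724; -823/862 1029/3448]
step 0: x' = x̄ + K·y = [1550/431, 2647/862]
step 0: P' = (I − K·H)·P̄ = [1173/431 1989/862; 1989/862 3635/1724]
step 1: x̄ = F·x = [4841/862, -1359/862]
step 1: P̄ = F·P·Fᵀ + Q = [20435/1724 -945/1724; -945/1724 6787/1724]
step 1: y = z − H·x̄ = [-10145/862, -8438/431]
step 1: S = H·P̄·Hᵀ + R = [54811/1724 27633/431; 27633/431 66364/431]
step 1: K = P̄·Hᵀ·S⁻¹ = [-42170/84563 151965/338252; -93551/169126 96699/676504]
step 1: x' = x̄ + K·y = [227429/84563, 180545/84563]
step 1: P' = (I − K·H)·P̄ = [134995/84563 219335/169126; 219335/169126 406437/338252]
step 2: x̄ = F·x = [314206/84563, -140652/84563]
step 2: P̄ = F·P·Fᵀ + Q = [2918901/338252 13833/338252; 13833/338252 1298197/338252]
step 2: y = z − H·x̄ = [-510947/84563, -1533700/84563]
step 2: S = H·P̄·Hᵀ + R = [8732861/338252 4105347/84563; 4105347/84563 9595348/84563]
step 2: K = P̄·Hᵀ·S⁻¹ = [-5939751/12105874 21160683/48423496; -13247951/24211748 12949989/96846992]
step 2: x' = x̄ + K·y = [-7538159/6052937, -4735462/6052937]
step 2: P' = (I − K·H)·P̄ = [18933063/12105874 30812565/24211748; 30812565/24211748 57308467/48423496]

step 0: x' = [1550/431, 2647/862], P' = [1173/431 1989/862; 1989/862 3635/1724]
step 1: x' = [227429/84563, 180545/84563], P' = [134995/84563 219335/169126; 219335/169126 406437/338252]
step 2: x' = [-7538159/6052937, -4735462/6052937], P' = [18933063/12105874 30812565/24211748; 30812565/24211748 57308467/48423496]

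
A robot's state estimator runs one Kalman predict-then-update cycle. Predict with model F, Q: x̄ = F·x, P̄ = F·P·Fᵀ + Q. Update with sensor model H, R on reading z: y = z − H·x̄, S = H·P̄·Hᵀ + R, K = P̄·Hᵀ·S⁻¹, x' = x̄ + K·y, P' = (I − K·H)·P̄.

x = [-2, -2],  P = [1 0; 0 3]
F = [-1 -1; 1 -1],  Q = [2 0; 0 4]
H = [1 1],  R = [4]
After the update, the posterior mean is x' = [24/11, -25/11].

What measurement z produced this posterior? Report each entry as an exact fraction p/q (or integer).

z = [-1]

x̄ = F·x = [4, 0]
P̄ = F·P·Fᵀ + Q = [6 2; 2 8]
S = H·P̄·Hᵀ + R = [22]
K = P̄·Hᵀ·S⁻¹ = [4/11; 5/11]
x' − x̄ = [-20/11, -25/11] = K·y
y = (KᵀK)⁻¹·Kᵀ·(x' − x̄) = [-5]
z = y + H·x̄ = [-5] + [4] = [-1]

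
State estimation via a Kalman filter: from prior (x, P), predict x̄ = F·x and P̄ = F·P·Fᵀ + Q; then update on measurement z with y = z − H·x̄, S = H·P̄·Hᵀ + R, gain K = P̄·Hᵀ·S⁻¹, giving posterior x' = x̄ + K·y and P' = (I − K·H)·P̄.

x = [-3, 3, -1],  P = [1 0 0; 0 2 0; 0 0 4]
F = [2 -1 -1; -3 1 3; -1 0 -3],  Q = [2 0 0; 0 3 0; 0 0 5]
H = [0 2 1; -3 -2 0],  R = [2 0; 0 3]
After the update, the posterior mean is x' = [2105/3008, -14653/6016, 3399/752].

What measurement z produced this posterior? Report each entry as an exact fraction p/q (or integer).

z = [-1, 2]

x̄ = F·x = [-8, 9, 6]
P̄ = F·P·Fᵀ + Q = [12 -20 10; -20 50 -33; 10 -33 42]
S = H·P̄·Hᵀ + R = [112 -44; -44 71]
K = P̄·Hᵀ·S⁻¹ = [-977/3008 -109/752; 2997/6016 -383/1504; -15/752 93/188]
x' − x̄ = [26169/3008, -68797/6016, -1113/752] = K·y
y = (KᵀK)⁻¹·Kᵀ·(x' − x̄) = [-25, -4]
z = y + H·x̄ = [-25, -4] + [24, 6] = [-1, 2]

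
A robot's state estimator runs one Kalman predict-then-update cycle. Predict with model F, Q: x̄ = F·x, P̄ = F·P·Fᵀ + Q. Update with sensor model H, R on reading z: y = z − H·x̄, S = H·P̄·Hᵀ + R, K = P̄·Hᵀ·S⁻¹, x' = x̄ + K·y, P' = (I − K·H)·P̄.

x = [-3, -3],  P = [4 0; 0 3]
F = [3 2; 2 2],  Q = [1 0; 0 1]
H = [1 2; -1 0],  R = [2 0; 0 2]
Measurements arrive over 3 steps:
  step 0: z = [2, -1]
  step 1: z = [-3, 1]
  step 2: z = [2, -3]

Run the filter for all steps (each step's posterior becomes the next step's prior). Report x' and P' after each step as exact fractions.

step 0: x̄ = F·x = [-15, -12]
step 0: P̄ = F·P·Fᵀ + Q = [49 36; 36 29]
step 0: y = z − H·x̄ = [41, -16]
step 0: S = H·P̄·Hᵀ + R = [311 -121; -121 51]
step 0: K = P̄·Hᵀ·S⁻¹ = [121/610 -299/610; 219/610 89/610]
step 0: x' = x̄ + K·y = [119/122, 47/122]
step 0: P' = (I − K·H)·P̄ = [299/305 -89/305; -89/305 154/305]
step 1: x̄ = F·x = [451/122, 166/61]
step 1: P̄ = F·P·Fᵀ + Q = [2544/305 304/61; 304/61 281/61]
step 1: y = z − H·x̄ = [-1481/122, 573/122]
step 1: S = H·P̄·Hᵀ + R = [14854/305 -5584/305; -5584/305 3154/305]
step 1: K = P̄·Hᵀ·S⁻¹ = [2792/12843 -5416/12843; 4237/12843 1312/12843]
step 1: x' = x̄ + K·y = [-23707/25686, -20645/25686]
step 1: P' = (I − K·H)·P̄ = [10832/12843 -2624/12843; -2624/12843 5549/12843]
step 2: x̄ = F·x = [-112411/25686, -4928/1427]
step 2: P̄ = F·P·Fᵀ + Q = [101039/12843 6772/1427; 6772/1427 6375/1427]
step 2: y = z − H·x̄ = [341191/25686, -189469/25686]
step 2: S = H·P̄·Hᵀ + R = [600017/12843 -222935/12843; -222935/12843 126725/12843]
step 2: K = P̄·Hᵀ·S⁻¹ = [44587/205070 -425333/1025350; 67569/205070 101199/1025350]
step 2: x' = x̄ + K·y = [805696/512675, 100112/512675]
step 2: P' = (I − K·H)·P̄ = [425333/512675 -101199/512675; -101199/512675 219522/512675]

step 0: x' = [119/122, 47/122], P' = [299/305 -89/305; -89/305 154/305]
step 1: x' = [-23707/25686, -20645/25686], P' = [10832/12843 -2624/12843; -2624/12843 5549/12843]
step 2: x' = [805696/512675, 100112/512675], P' = [425333/512675 -101199/512675; -101199/512675 219522/512675]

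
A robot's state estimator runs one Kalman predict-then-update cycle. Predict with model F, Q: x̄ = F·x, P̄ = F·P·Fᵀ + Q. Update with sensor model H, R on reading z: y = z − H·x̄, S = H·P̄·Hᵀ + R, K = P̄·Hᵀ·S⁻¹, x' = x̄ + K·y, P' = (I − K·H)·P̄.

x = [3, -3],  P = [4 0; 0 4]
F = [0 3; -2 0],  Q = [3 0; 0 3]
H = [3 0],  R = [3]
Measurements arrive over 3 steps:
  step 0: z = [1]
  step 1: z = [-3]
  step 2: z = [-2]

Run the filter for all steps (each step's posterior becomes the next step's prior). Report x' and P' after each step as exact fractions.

step 0: x' = [15/59, -6], P' = [39/118 0; 0 19]
step 1: x' = [-540/523, -30/59], P' = [174/523 0; 0 255/59]
step 2: x' = [-5034/7475, 1080/523], P' = [2472/7475 0; 0 2265/523]

step 0: x̄ = F·x = [-9, -6]
step 0: P̄ = F·P·Fᵀ + Q = [39 0; 0 19]
step 0: y = z − H·x̄ = [28]
step 0: S = H·P̄·Hᵀ + R = [354]
step 0: K = P̄·Hᵀ·S⁻¹ = [39/118; 0]
step 0: x' = x̄ + K·y = [15/59, -6]
step 0: P' = (I − K·H)·P̄ = [39/118 0; 0 19]
step 1: x̄ = F·x = [-18, -30/59]
step 1: P̄ = F·P·Fᵀ + Q = [174 0; 0 255/59]
step 1: y = z − H·x̄ = [51]
step 1: S = H·P̄·Hᵀ + R = [1569]
step 1: K = P̄·Hᵀ·S⁻¹ = [174/523; 0]
step 1: x' = x̄ + K·y = [-540/523, -30/59]
step 1: P' = (I − K·H)·P̄ = [174/523 0; 0 255/59]
step 2: x̄ = F·x = [-90/59, 1080/523]
step 2: P̄ = F·P·Fᵀ + Q = [2472/59 0; 0 2265/523]
step 2: y = z − H·x̄ = [152/59]
step 2: S = H·P̄·Hᵀ + R = [22425/59]
step 2: K = P̄·Hᵀ·S⁻¹ = [2472/7475; 0]
step 2: x' = x̄ + K·y = [-5034/7475, 1080/523]
step 2: P' = (I − K·H)·P̄ = [2472/7475 0; 0 2265/523]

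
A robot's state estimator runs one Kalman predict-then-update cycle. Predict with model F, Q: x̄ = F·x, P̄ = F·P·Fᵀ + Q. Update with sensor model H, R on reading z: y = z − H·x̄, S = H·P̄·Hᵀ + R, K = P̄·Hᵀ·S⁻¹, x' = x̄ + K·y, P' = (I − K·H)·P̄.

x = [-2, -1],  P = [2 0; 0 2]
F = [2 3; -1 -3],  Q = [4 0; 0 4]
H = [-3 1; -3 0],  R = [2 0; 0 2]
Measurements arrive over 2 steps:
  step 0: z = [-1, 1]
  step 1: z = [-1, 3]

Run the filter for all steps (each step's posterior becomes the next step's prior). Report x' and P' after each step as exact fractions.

step 0: x' = [-13/55, -149/110], P' = [37/220 83/220; 83/220 537/220]
step 1: x' = [-100978/154591, -1606452/772955], P' = [25258/154591 54794/154591; 54794/154591 1804508/772955]

step 0: x̄ = F·x = [-7, 5]
step 0: P̄ = F·P·Fᵀ + Q = [30 -22; -22 24]
step 0: y = z − H·x̄ = [-27, -20]
step 0: S = H·P̄·Hᵀ + R = [428 336; 336 272]
step 0: K = P̄·Hᵀ·S⁻¹ = [-7/110 -111/440; 36/55 -249/440]
step 0: x' = x̄ + K·y = [-13/55, -149/110]
step 0: P' = (I − K·H)·P̄ = [37/220 83/220; 83/220 537/220]
step 1: x̄ = F·x = [-499/110, 43/10]
step 1: P̄ = F·P·Fᵀ + Q = [6857/220 -257/10; -257/10 142/5]
step 1: y = z − H·x̄ = [-208/11, -1167/110]
step 1: S = H·P̄·Hᵀ + R = [20465/44 15735/44; 15735/44 62153/220]
step 1: K = P̄·Hᵀ·S⁻¹ = [-10490/154591 -37887/154591; 491299/772955 -82191/154591]
step 1: x' = x̄ + K·y = [-100978/154591, -1606452/772955]
step 1: P' = (I − K·H)·P̄ = [25258/154591 54794/154591; 54794/154591 1804508/772955]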